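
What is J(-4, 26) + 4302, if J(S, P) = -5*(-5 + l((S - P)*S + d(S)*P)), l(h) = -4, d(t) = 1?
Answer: 4347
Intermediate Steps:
J(S, P) = 45 (J(S, P) = -5*(-5 - 4) = -5*(-9) = 45)
J(-4, 26) + 4302 = 45 + 4302 = 4347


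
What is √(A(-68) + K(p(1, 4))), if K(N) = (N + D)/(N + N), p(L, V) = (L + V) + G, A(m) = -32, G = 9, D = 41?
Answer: 29*I*√7/14 ≈ 5.4805*I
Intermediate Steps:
p(L, V) = 9 + L + V (p(L, V) = (L + V) + 9 = 9 + L + V)
K(N) = (41 + N)/(2*N) (K(N) = (N + 41)/(N + N) = (41 + N)/((2*N)) = (41 + N)*(1/(2*N)) = (41 + N)/(2*N))
√(A(-68) + K(p(1, 4))) = √(-32 + (41 + (9 + 1 + 4))/(2*(9 + 1 + 4))) = √(-32 + (½)*(41 + 14)/14) = √(-32 + (½)*(1/14)*55) = √(-32 + 55/28) = √(-841/28) = 29*I*√7/14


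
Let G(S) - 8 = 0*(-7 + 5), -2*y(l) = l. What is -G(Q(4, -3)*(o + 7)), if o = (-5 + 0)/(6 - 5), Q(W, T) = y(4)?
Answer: -8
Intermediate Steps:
y(l) = -l/2
Q(W, T) = -2 (Q(W, T) = -½*4 = -2)
o = -5 (o = -5/1 = -5*1 = -5)
G(S) = 8 (G(S) = 8 + 0*(-7 + 5) = 8 + 0*(-2) = 8 + 0 = 8)
-G(Q(4, -3)*(o + 7)) = -1*8 = -8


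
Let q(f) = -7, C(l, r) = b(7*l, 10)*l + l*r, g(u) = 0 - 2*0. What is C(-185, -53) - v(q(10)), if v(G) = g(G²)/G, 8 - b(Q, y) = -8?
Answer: 6845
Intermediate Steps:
b(Q, y) = 16 (b(Q, y) = 8 - 1*(-8) = 8 + 8 = 16)
g(u) = 0 (g(u) = 0 + 0 = 0)
C(l, r) = 16*l + l*r
v(G) = 0 (v(G) = 0/G = 0)
C(-185, -53) - v(q(10)) = -185*(16 - 53) - 1*0 = -185*(-37) + 0 = 6845 + 0 = 6845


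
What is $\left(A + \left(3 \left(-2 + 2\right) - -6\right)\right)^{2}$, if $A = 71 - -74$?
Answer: $22801$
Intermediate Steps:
$A = 145$ ($A = 71 + 74 = 145$)
$\left(A + \left(3 \left(-2 + 2\right) - -6\right)\right)^{2} = \left(145 + \left(3 \left(-2 + 2\right) - -6\right)\right)^{2} = \left(145 + \left(3 \cdot 0 + 6\right)\right)^{2} = \left(145 + \left(0 + 6\right)\right)^{2} = \left(145 + 6\right)^{2} = 151^{2} = 22801$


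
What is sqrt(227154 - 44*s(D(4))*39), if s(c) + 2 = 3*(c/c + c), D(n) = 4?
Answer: sqrt(204846) ≈ 452.60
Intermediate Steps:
s(c) = 1 + 3*c (s(c) = -2 + 3*(c/c + c) = -2 + 3*(1 + c) = -2 + (3 + 3*c) = 1 + 3*c)
sqrt(227154 - 44*s(D(4))*39) = sqrt(227154 - 44*(1 + 3*4)*39) = sqrt(227154 - 44*(1 + 12)*39) = sqrt(227154 - 44*13*39) = sqrt(227154 - 572*39) = sqrt(227154 - 22308) = sqrt(204846)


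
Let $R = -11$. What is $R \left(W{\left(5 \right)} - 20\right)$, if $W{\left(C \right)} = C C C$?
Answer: $-1155$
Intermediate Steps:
$W{\left(C \right)} = C^{3}$ ($W{\left(C \right)} = C^{2} C = C^{3}$)
$R \left(W{\left(5 \right)} - 20\right) = - 11 \left(5^{3} - 20\right) = - 11 \left(125 - 20\right) = \left(-11\right) 105 = -1155$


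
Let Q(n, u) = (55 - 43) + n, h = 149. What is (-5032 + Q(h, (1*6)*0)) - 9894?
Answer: -14765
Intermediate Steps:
Q(n, u) = 12 + n
(-5032 + Q(h, (1*6)*0)) - 9894 = (-5032 + (12 + 149)) - 9894 = (-5032 + 161) - 9894 = -4871 - 9894 = -14765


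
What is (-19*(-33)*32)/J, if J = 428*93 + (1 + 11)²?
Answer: 1672/3329 ≈ 0.50225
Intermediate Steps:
J = 39948 (J = 39804 + 12² = 39804 + 144 = 39948)
(-19*(-33)*32)/J = (-19*(-33)*32)/39948 = (627*32)*(1/39948) = 20064*(1/39948) = 1672/3329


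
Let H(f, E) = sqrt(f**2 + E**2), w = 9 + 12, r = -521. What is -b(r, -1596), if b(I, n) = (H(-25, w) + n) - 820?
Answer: 2416 - sqrt(1066) ≈ 2383.4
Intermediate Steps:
w = 21
H(f, E) = sqrt(E**2 + f**2)
b(I, n) = -820 + n + sqrt(1066) (b(I, n) = (sqrt(21**2 + (-25)**2) + n) - 820 = (sqrt(441 + 625) + n) - 820 = (sqrt(1066) + n) - 820 = (n + sqrt(1066)) - 820 = -820 + n + sqrt(1066))
-b(r, -1596) = -(-820 - 1596 + sqrt(1066)) = -(-2416 + sqrt(1066)) = 2416 - sqrt(1066)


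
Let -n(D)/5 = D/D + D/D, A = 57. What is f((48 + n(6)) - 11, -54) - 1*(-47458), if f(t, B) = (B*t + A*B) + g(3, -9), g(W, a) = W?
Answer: 42925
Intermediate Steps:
n(D) = -10 (n(D) = -5*(D/D + D/D) = -5*(1 + 1) = -5*2 = -10)
f(t, B) = 3 + 57*B + B*t (f(t, B) = (B*t + 57*B) + 3 = (57*B + B*t) + 3 = 3 + 57*B + B*t)
f((48 + n(6)) - 11, -54) - 1*(-47458) = (3 + 57*(-54) - 54*((48 - 10) - 11)) - 1*(-47458) = (3 - 3078 - 54*(38 - 11)) + 47458 = (3 - 3078 - 54*27) + 47458 = (3 - 3078 - 1458) + 47458 = -4533 + 47458 = 42925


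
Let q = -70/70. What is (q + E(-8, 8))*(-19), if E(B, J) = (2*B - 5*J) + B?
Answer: 1235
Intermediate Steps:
E(B, J) = -5*J + 3*B (E(B, J) = (-5*J + 2*B) + B = -5*J + 3*B)
q = -1 (q = -70*1/70 = -1)
(q + E(-8, 8))*(-19) = (-1 + (-5*8 + 3*(-8)))*(-19) = (-1 + (-40 - 24))*(-19) = (-1 - 64)*(-19) = -65*(-19) = 1235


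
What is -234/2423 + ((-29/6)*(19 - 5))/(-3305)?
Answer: -1828241/24024045 ≈ -0.076100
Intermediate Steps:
-234/2423 + ((-29/6)*(19 - 5))/(-3305) = -234*1/2423 + (-29*1/6*14)*(-1/3305) = -234/2423 - 29/6*14*(-1/3305) = -234/2423 - 203/3*(-1/3305) = -234/2423 + 203/9915 = -1828241/24024045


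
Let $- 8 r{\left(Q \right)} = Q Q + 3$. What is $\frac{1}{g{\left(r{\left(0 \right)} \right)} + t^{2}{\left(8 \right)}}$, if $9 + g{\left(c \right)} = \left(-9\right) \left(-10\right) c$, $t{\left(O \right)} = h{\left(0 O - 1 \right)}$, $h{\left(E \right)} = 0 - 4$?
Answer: $- \frac{4}{107} \approx -0.037383$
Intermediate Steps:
$h{\left(E \right)} = -4$
$t{\left(O \right)} = -4$
$r{\left(Q \right)} = - \frac{3}{8} - \frac{Q^{2}}{8}$ ($r{\left(Q \right)} = - \frac{Q Q + 3}{8} = - \frac{Q^{2} + 3}{8} = - \frac{3 + Q^{2}}{8} = - \frac{3}{8} - \frac{Q^{2}}{8}$)
$g{\left(c \right)} = -9 + 90 c$ ($g{\left(c \right)} = -9 + \left(-9\right) \left(-10\right) c = -9 + 90 c$)
$\frac{1}{g{\left(r{\left(0 \right)} \right)} + t^{2}{\left(8 \right)}} = \frac{1}{\left(-9 + 90 \left(- \frac{3}{8} - \frac{0^{2}}{8}\right)\right) + \left(-4\right)^{2}} = \frac{1}{\left(-9 + 90 \left(- \frac{3}{8} - 0\right)\right) + 16} = \frac{1}{\left(-9 + 90 \left(- \frac{3}{8} + 0\right)\right) + 16} = \frac{1}{\left(-9 + 90 \left(- \frac{3}{8}\right)\right) + 16} = \frac{1}{\left(-9 - \frac{135}{4}\right) + 16} = \frac{1}{- \frac{171}{4} + 16} = \frac{1}{- \frac{107}{4}} = - \frac{4}{107}$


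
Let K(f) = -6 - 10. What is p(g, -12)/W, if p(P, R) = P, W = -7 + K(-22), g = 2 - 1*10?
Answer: 8/23 ≈ 0.34783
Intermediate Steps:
K(f) = -16
g = -8 (g = 2 - 10 = -8)
W = -23 (W = -7 - 16 = -23)
p(g, -12)/W = -8/(-23) = -8*(-1/23) = 8/23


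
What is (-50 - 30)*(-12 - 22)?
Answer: 2720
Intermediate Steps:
(-50 - 30)*(-12 - 22) = -80*(-34) = 2720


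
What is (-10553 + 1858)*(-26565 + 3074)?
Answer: 204254245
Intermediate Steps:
(-10553 + 1858)*(-26565 + 3074) = -8695*(-23491) = 204254245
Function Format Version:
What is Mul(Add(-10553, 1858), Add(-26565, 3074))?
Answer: 204254245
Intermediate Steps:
Mul(Add(-10553, 1858), Add(-26565, 3074)) = Mul(-8695, -23491) = 204254245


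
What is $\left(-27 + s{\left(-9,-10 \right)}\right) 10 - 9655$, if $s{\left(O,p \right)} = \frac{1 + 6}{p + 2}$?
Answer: $- \frac{39735}{4} \approx -9933.8$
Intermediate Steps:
$s{\left(O,p \right)} = \frac{7}{2 + p}$
$\left(-27 + s{\left(-9,-10 \right)}\right) 10 - 9655 = \left(-27 + \frac{7}{2 - 10}\right) 10 - 9655 = \left(-27 + \frac{7}{-8}\right) 10 - 9655 = \left(-27 + 7 \left(- \frac{1}{8}\right)\right) 10 - 9655 = \left(-27 - \frac{7}{8}\right) 10 - 9655 = \left(- \frac{223}{8}\right) 10 - 9655 = - \frac{1115}{4} - 9655 = - \frac{39735}{4}$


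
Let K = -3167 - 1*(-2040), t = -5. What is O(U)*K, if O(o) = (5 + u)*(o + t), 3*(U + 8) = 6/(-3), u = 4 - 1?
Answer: 369656/3 ≈ 1.2322e+5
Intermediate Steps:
u = 3
U = -26/3 (U = -8 + (6/(-3))/3 = -8 + (6*(-⅓))/3 = -8 + (⅓)*(-2) = -8 - ⅔ = -26/3 ≈ -8.6667)
K = -1127 (K = -3167 + 2040 = -1127)
O(o) = -40 + 8*o (O(o) = (5 + 3)*(o - 5) = 8*(-5 + o) = -40 + 8*o)
O(U)*K = (-40 + 8*(-26/3))*(-1127) = (-40 - 208/3)*(-1127) = -328/3*(-1127) = 369656/3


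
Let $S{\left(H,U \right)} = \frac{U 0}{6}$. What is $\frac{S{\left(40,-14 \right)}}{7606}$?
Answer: $0$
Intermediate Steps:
$S{\left(H,U \right)} = 0$ ($S{\left(H,U \right)} = 0 \cdot \frac{1}{6} = 0$)
$\frac{S{\left(40,-14 \right)}}{7606} = \frac{0}{7606} = 0 \cdot \frac{1}{7606} = 0$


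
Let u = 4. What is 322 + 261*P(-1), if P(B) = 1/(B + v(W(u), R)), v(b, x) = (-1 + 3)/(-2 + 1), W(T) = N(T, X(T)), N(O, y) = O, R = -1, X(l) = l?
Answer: 235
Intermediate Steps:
W(T) = T
v(b, x) = -2 (v(b, x) = 2/(-1) = 2*(-1) = -2)
P(B) = 1/(-2 + B) (P(B) = 1/(B - 2) = 1/(-2 + B))
322 + 261*P(-1) = 322 + 261/(-2 - 1) = 322 + 261/(-3) = 322 + 261*(-1/3) = 322 - 87 = 235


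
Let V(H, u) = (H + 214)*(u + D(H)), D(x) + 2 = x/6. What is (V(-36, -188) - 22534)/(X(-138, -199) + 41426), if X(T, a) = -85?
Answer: -57422/41341 ≈ -1.3890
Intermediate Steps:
D(x) = -2 + x/6
V(H, u) = (214 + H)*(-2 + u + H/6) (V(H, u) = (H + 214)*(u + (-2 + H/6)) = (214 + H)*(-2 + u + H/6))
(V(-36, -188) - 22534)/(X(-138, -199) + 41426) = ((-428 + 214*(-188) + (⅙)*(-36)² + (101/3)*(-36) - 36*(-188)) - 22534)/(-85 + 41426) = ((-428 - 40232 + (⅙)*1296 - 1212 + 6768) - 22534)/41341 = ((-428 - 40232 + 216 - 1212 + 6768) - 22534)*(1/41341) = (-34888 - 22534)*(1/41341) = -57422*1/41341 = -57422/41341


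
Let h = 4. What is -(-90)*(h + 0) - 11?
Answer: 349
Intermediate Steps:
-(-90)*(h + 0) - 11 = -(-90)*(4 + 0) - 11 = -(-90)*4 - 11 = -45*(-8) - 11 = 360 - 11 = 349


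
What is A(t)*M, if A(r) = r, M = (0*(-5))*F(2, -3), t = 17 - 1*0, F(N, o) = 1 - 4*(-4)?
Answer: 0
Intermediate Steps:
F(N, o) = 17 (F(N, o) = 1 + 16 = 17)
t = 17 (t = 17 + 0 = 17)
M = 0 (M = (0*(-5))*17 = 0*17 = 0)
A(t)*M = 17*0 = 0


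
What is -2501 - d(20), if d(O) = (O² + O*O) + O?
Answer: -3321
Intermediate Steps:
d(O) = O + 2*O² (d(O) = (O² + O²) + O = 2*O² + O = O + 2*O²)
-2501 - d(20) = -2501 - 20*(1 + 2*20) = -2501 - 20*(1 + 40) = -2501 - 20*41 = -2501 - 1*820 = -2501 - 820 = -3321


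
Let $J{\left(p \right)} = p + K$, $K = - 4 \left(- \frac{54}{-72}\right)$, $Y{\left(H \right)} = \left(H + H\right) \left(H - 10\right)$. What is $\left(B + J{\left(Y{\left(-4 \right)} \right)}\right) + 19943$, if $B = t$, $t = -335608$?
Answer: $-315556$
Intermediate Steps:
$B = -335608$
$Y{\left(H \right)} = 2 H \left(-10 + H\right)$
$K = -3$ ($K = - 4 \left(\left(-54\right) \left(- \frac{1}{72}\right)\right) = \left(-4\right) \frac{3}{4} = -3$)
$J{\left(p \right)} = -3 + p$ ($J{\left(p \right)} = p - 3 = -3 + p$)
$\left(B + J{\left(Y{\left(-4 \right)} \right)}\right) + 19943 = \left(-335608 - \left(3 + 8 \left(-10 - 4\right)\right)\right) + 19943 = \left(-335608 - \left(3 + 8 \left(-14\right)\right)\right) + 19943 = \left(-335608 + \left(-3 + 112\right)\right) + 19943 = \left(-335608 + 109\right) + 19943 = -335499 + 19943 = -315556$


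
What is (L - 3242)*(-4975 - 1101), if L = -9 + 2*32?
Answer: 19364212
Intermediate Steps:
L = 55 (L = -9 + 64 = 55)
(L - 3242)*(-4975 - 1101) = (55 - 3242)*(-4975 - 1101) = -3187*(-6076) = 19364212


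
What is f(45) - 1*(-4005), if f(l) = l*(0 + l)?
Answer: 6030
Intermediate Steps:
f(l) = l**2 (f(l) = l*l = l**2)
f(45) - 1*(-4005) = 45**2 - 1*(-4005) = 2025 + 4005 = 6030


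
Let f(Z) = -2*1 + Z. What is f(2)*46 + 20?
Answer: 20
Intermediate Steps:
f(Z) = -2 + Z
f(2)*46 + 20 = (-2 + 2)*46 + 20 = 0*46 + 20 = 0 + 20 = 20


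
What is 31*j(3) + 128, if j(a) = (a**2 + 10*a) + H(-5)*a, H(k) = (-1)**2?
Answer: 1430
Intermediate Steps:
H(k) = 1
j(a) = a**2 + 11*a (j(a) = (a**2 + 10*a) + 1*a = (a**2 + 10*a) + a = a**2 + 11*a)
31*j(3) + 128 = 31*(3*(11 + 3)) + 128 = 31*(3*14) + 128 = 31*42 + 128 = 1302 + 128 = 1430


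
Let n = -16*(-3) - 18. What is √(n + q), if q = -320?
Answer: I*√290 ≈ 17.029*I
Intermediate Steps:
n = 30 (n = 48 - 18 = 30)
√(n + q) = √(30 - 320) = √(-290) = I*√290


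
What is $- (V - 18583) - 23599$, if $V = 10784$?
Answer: $-15800$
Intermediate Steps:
$- (V - 18583) - 23599 = - (10784 - 18583) - 23599 = \left(-1\right) \left(-7799\right) - 23599 = 7799 - 23599 = -15800$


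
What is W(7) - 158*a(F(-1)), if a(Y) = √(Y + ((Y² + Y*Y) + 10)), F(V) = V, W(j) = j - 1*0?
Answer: 7 - 158*√11 ≈ -517.03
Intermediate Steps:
W(j) = j (W(j) = j + 0 = j)
a(Y) = √(10 + Y + 2*Y²) (a(Y) = √(Y + ((Y² + Y²) + 10)) = √(Y + (2*Y² + 10)) = √(Y + (10 + 2*Y²)) = √(10 + Y + 2*Y²))
W(7) - 158*a(F(-1)) = 7 - 158*√(10 - 1 + 2*(-1)²) = 7 - 158*√(10 - 1 + 2*1) = 7 - 158*√(10 - 1 + 2) = 7 - 158*√11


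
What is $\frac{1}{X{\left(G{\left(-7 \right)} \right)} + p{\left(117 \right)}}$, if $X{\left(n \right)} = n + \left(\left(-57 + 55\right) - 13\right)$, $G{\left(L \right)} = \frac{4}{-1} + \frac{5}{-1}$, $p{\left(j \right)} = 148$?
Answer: $\frac{1}{124} \approx 0.0080645$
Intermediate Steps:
$G{\left(L \right)} = -9$ ($G{\left(L \right)} = 4 \left(-1\right) + 5 \left(-1\right) = -4 - 5 = -9$)
$X{\left(n \right)} = -15 + n$ ($X{\left(n \right)} = n - 15 = -15 + n$)
$\frac{1}{X{\left(G{\left(-7 \right)} \right)} + p{\left(117 \right)}} = \frac{1}{\left(-15 - 9\right) + 148} = \frac{1}{-24 + 148} = \frac{1}{124}$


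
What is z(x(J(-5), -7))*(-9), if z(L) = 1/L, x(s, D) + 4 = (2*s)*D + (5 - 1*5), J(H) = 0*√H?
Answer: 9/4 ≈ 2.2500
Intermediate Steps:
J(H) = 0
x(s, D) = -4 + 2*D*s (x(s, D) = -4 + ((2*s)*D + (5 - 1*5)) = -4 + (2*D*s + (5 - 5)) = -4 + (2*D*s + 0) = -4 + 2*D*s)
z(x(J(-5), -7))*(-9) = -9/(-4 + 2*(-7)*0) = -9/(-4 + 0) = -9/(-4) = -¼*(-9) = 9/4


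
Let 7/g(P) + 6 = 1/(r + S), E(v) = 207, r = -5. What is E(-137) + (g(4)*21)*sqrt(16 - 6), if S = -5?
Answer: 207 - 1470*sqrt(10)/61 ≈ 130.79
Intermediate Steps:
g(P) = -70/61 (g(P) = 7/(-6 + 1/(-5 - 5)) = 7/(-6 + 1/(-10)) = 7/(-6 - 1/10) = 7/(-61/10) = 7*(-10/61) = -70/61)
E(-137) + (g(4)*21)*sqrt(16 - 6) = 207 + (-70/61*21)*sqrt(16 - 6) = 207 - 1470*sqrt(10)/61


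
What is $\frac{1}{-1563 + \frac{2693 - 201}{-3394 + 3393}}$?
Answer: $- \frac{1}{4055} \approx -0.00024661$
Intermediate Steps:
$\frac{1}{-1563 + \frac{2693 - 201}{-3394 + 3393}} = \frac{1}{-1563 + \frac{2492}{-1}} = \frac{1}{-1563 + 2492 \left(-1\right)} = \frac{1}{-1563 - 2492} = \frac{1}{-4055} = - \frac{1}{4055}$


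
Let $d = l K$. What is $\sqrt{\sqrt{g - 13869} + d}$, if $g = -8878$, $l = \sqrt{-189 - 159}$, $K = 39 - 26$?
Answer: $\sqrt{i} \sqrt{23 \sqrt{43} + 26 \sqrt{87}} \approx 14.024 + 14.024 i$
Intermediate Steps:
$K = 13$ ($K = 39 - 26 = 13$)
$l = 2 i \sqrt{87}$ ($l = \sqrt{-348} = 2 i \sqrt{87} \approx 18.655 i$)
$d = 26 i \sqrt{87}$ ($d = 2 i \sqrt{87} \cdot 13 = 26 i \sqrt{87} \approx 242.51 i$)
$\sqrt{\sqrt{g - 13869} + d} = \sqrt{\sqrt{-8878 - 13869} + 26 i \sqrt{87}} = \sqrt{\sqrt{-22747} + 26 i \sqrt{87}} = \sqrt{23 i \sqrt{43} + 26 i \sqrt{87}}$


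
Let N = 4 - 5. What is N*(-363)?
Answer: 363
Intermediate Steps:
N = -1
N*(-363) = -1*(-363) = 363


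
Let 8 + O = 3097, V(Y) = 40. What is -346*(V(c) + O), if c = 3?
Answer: -1082634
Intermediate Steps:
O = 3089 (O = -8 + 3097 = 3089)
-346*(V(c) + O) = -346*(40 + 3089) = -346*3129 = -1082634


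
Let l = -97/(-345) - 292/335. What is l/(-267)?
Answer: 13649/6171705 ≈ 0.0022115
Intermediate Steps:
l = -13649/23115 (l = -97*(-1/345) - 292*1/335 = 97/345 - 292/335 = -13649/23115 ≈ -0.59048)
l/(-267) = -13649/23115/(-267) = -13649/23115*(-1/267) = 13649/6171705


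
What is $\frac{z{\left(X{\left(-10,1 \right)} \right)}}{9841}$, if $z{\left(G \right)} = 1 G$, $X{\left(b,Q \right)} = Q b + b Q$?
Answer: $- \frac{20}{9841} \approx -0.0020323$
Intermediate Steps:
$X{\left(b,Q \right)} = 2 Q b$ ($X{\left(b,Q \right)} = Q b + Q b = 2 Q b$)
$z{\left(G \right)} = G$
$\frac{z{\left(X{\left(-10,1 \right)} \right)}}{9841} = \frac{2 \cdot 1 \left(-10\right)}{9841} = \left(-20\right) \frac{1}{9841} = - \frac{20}{9841}$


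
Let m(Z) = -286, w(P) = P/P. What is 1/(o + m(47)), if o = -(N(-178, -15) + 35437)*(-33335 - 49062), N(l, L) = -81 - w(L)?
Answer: 1/2913145649 ≈ 3.4327e-10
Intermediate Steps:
w(P) = 1
N(l, L) = -82 (N(l, L) = -81 - 1*1 = -81 - 1 = -82)
o = 2913145935 (o = -(-82 + 35437)*(-33335 - 49062) = -35355*(-82397) = -1*(-2913145935) = 2913145935)
1/(o + m(47)) = 1/(2913145935 - 286) = 1/2913145649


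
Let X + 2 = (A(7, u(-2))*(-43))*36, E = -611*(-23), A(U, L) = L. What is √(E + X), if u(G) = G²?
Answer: √7859 ≈ 88.651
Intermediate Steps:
E = 14053
X = -6194 (X = -2 + ((-2)²*(-43))*36 = -2 + (4*(-43))*36 = -2 - 172*36 = -2 - 6192 = -6194)
√(E + X) = √(14053 - 6194) = √7859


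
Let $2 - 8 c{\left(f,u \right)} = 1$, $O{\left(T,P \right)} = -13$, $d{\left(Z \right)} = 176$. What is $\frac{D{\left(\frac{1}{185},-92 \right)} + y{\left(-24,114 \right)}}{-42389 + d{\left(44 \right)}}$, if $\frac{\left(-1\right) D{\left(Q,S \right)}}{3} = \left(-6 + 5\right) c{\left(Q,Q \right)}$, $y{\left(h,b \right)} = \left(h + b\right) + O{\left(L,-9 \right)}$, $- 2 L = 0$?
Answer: $- \frac{619}{337704} \approx -0.001833$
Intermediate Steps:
$L = 0$ ($L = \left(- \frac{1}{2}\right) 0 = 0$)
$c{\left(f,u \right)} = \frac{1}{8}$ ($c{\left(f,u \right)} = \frac{1}{4} - \frac{1}{8} = \frac{1}{8}$)
$y{\left(h,b \right)} = -13 + b + h$ ($y{\left(h,b \right)} = \left(h + b\right) - 13 = \left(b + h\right) - 13 = -13 + b + h$)
$D{\left(Q,S \right)} = \frac{3}{8}$ ($D{\left(Q,S \right)} = - 3 \left(-6 + 5\right) \frac{1}{8} = - 3 \left(\left(-1\right) \frac{1}{8}\right) = \left(-3\right) \left(- \frac{1}{8}\right) = \frac{3}{8}$)
$\frac{D{\left(\frac{1}{185},-92 \right)} + y{\left(-24,114 \right)}}{-42389 + d{\left(44 \right)}} = \frac{\frac{3}{8} - -77}{-42389 + 176} = \frac{\frac{3}{8} + 77}{-42213} = \frac{619}{8} \left(- \frac{1}{42213}\right) = - \frac{619}{337704}$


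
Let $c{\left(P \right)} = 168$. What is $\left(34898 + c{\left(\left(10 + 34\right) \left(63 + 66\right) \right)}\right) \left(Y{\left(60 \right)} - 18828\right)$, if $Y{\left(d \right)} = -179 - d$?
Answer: $-668603422$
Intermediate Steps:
$\left(34898 + c{\left(\left(10 + 34\right) \left(63 + 66\right) \right)}\right) \left(Y{\left(60 \right)} - 18828\right) = \left(34898 + 168\right) \left(\left(-179 - 60\right) - 18828\right) = 35066 \left(\left(-179 - 60\right) - 18828\right) = 35066 \left(-239 - 18828\right) = 35066 \left(-19067\right) = -668603422$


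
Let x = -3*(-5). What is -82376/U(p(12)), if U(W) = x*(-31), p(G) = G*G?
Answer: 82376/465 ≈ 177.15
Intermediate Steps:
p(G) = G²
x = 15
U(W) = -465 (U(W) = 15*(-31) = -465)
-82376/U(p(12)) = -82376/(-465) = -82376*(-1/465) = 82376/465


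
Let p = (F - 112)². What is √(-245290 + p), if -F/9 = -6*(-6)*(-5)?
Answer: √2028774 ≈ 1424.3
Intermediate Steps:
F = 1620 (F = -9*(-6*(-6))*(-5) = -324*(-5) = -9*(-180) = 1620)
p = 2274064 (p = (1620 - 112)² = 1508² = 2274064)
√(-245290 + p) = √(-245290 + 2274064) = √2028774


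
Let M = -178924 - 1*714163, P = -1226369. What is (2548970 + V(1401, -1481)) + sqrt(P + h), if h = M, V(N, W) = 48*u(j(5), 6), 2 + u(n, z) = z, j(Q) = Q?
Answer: 2549162 + 4*I*sqrt(132466) ≈ 2.5492e+6 + 1455.8*I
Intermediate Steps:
u(n, z) = -2 + z
V(N, W) = 192 (V(N, W) = 48*(-2 + 6) = 48*4 = 192)
M = -893087 (M = -178924 - 714163 = -893087)
h = -893087
(2548970 + V(1401, -1481)) + sqrt(P + h) = (2548970 + 192) + sqrt(-1226369 - 893087) = 2549162 + sqrt(-2119456) = 2549162 + 4*I*sqrt(132466)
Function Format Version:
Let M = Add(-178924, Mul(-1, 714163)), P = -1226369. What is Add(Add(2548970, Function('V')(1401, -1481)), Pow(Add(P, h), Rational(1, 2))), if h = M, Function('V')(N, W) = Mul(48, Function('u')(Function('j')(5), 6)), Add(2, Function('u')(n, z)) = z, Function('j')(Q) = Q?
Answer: Add(2549162, Mul(4, I, Pow(132466, Rational(1, 2)))) ≈ Add(2.5492e+6, Mul(1455.8, I))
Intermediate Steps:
Function('u')(n, z) = Add(-2, z)
Function('V')(N, W) = 192 (Function('V')(N, W) = Mul(48, Add(-2, 6)) = Mul(48, 4) = 192)
M = -893087 (M = Add(-178924, -714163) = -893087)
h = -893087
Add(Add(2548970, Function('V')(1401, -1481)), Pow(Add(P, h), Rational(1, 2))) = Add(Add(2548970, 192), Pow(Add(-1226369, -893087), Rational(1, 2))) = Add(2549162, Pow(-2119456, Rational(1, 2))) = Add(2549162, Mul(4, I, Pow(132466, Rational(1, 2))))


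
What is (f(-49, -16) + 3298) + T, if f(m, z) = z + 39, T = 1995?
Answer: 5316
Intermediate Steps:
f(m, z) = 39 + z
(f(-49, -16) + 3298) + T = ((39 - 16) + 3298) + 1995 = (23 + 3298) + 1995 = 3321 + 1995 = 5316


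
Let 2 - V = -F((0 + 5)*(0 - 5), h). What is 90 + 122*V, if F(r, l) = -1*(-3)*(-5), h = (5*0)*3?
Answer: -1496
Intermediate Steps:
h = 0 (h = 0*3 = 0)
F(r, l) = -15 (F(r, l) = 3*(-5) = -15)
V = -13 (V = 2 - (-1)*(-15) = 2 - 1*15 = 2 - 15 = -13)
90 + 122*V = 90 + 122*(-13) = 90 - 1586 = -1496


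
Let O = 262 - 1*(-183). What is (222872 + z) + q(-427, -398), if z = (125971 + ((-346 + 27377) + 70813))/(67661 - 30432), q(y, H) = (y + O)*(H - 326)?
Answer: 7812357175/37229 ≈ 2.0985e+5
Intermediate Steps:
O = 445 (O = 262 + 183 = 445)
q(y, H) = (-326 + H)*(445 + y) (q(y, H) = (y + 445)*(H - 326) = (445 + y)*(-326 + H) = (-326 + H)*(445 + y))
z = 223815/37229 (z = (125971 + (27031 + 70813))/37229 = (125971 + 97844)*(1/37229) = 223815*(1/37229) = 223815/37229 ≈ 6.0118)
(222872 + z) + q(-427, -398) = (222872 + 223815/37229) + (-145070 - 326*(-427) + 445*(-398) - 398*(-427)) = 8297525503/37229 + (-145070 + 139202 - 177110 + 169946) = 8297525503/37229 - 13032 = 7812357175/37229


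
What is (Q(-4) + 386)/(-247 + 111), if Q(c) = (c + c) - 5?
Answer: -373/136 ≈ -2.7426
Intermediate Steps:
Q(c) = -5 + 2*c (Q(c) = 2*c - 5 = -5 + 2*c)
(Q(-4) + 386)/(-247 + 111) = ((-5 + 2*(-4)) + 386)/(-247 + 111) = ((-5 - 8) + 386)/(-136) = (-13 + 386)*(-1/136) = 373*(-1/136) = -373/136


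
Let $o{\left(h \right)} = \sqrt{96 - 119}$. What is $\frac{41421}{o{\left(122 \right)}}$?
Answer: $- \frac{41421 i \sqrt{23}}{23} \approx - 8636.9 i$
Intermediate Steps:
$o{\left(h \right)} = i \sqrt{23}$ ($o{\left(h \right)} = \sqrt{-23} = i \sqrt{23}$)
$\frac{41421}{o{\left(122 \right)}} = \frac{41421}{i \sqrt{23}} = 41421 \left(- \frac{i \sqrt{23}}{23}\right) = - \frac{41421 i \sqrt{23}}{23}$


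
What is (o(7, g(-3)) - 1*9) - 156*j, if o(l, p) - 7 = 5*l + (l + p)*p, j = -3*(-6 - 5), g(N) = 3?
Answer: -5085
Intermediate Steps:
j = 33 (j = -3*(-11) = 33)
o(l, p) = 7 + 5*l + p*(l + p) (o(l, p) = 7 + (5*l + (l + p)*p) = 7 + (5*l + p*(l + p)) = 7 + 5*l + p*(l + p))
(o(7, g(-3)) - 1*9) - 156*j = ((7 + 3**2 + 5*7 + 7*3) - 1*9) - 156*33 = ((7 + 9 + 35 + 21) - 9) - 5148 = (72 - 9) - 5148 = 63 - 5148 = -5085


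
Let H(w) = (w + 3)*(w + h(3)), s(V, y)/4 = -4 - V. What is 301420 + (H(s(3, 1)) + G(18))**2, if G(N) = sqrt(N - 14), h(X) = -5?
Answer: 985349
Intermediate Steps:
s(V, y) = -16 - 4*V (s(V, y) = 4*(-4 - V) = -16 - 4*V)
G(N) = sqrt(-14 + N)
H(w) = (-5 + w)*(3 + w) (H(w) = (w + 3)*(w - 5) = (3 + w)*(-5 + w) = (-5 + w)*(3 + w))
301420 + (H(s(3, 1)) + G(18))**2 = 301420 + ((-15 + (-16 - 4*3)**2 - 2*(-16 - 4*3)) + sqrt(-14 + 18))**2 = 301420 + ((-15 + (-16 - 12)**2 - 2*(-16 - 12)) + sqrt(4))**2 = 301420 + ((-15 + (-28)**2 - 2*(-28)) + 2)**2 = 301420 + ((-15 + 784 + 56) + 2)**2 = 301420 + (825 + 2)**2 = 301420 + 827**2 = 301420 + 683929 = 985349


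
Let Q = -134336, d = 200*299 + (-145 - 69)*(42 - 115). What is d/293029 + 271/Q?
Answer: 10052478933/39364343744 ≈ 0.25537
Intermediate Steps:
d = 75422 (d = 59800 - 214*(-73) = 59800 + 15622 = 75422)
d/293029 + 271/Q = 75422/293029 + 271/(-134336) = 75422*(1/293029) + 271*(-1/134336) = 75422/293029 - 271/134336 = 10052478933/39364343744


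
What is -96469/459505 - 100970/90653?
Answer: -55141424107/41655506765 ≈ -1.3237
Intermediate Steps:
-96469/459505 - 100970/90653 = -55141424107/41655506765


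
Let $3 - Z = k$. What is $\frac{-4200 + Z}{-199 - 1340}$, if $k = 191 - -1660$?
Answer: $\frac{224}{57} \approx 3.9298$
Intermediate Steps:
$k = 1851$ ($k = 191 + 1660 = 1851$)
$Z = -1848$ ($Z = 3 - 1851 = -1848$)
$\frac{-4200 + Z}{-199 - 1340} = \frac{-4200 - 1848}{-199 - 1340} = - \frac{6048}{-199 - 1340} = - \frac{6048}{-1539} = \left(-6048\right) \left(- \frac{1}{1539}\right) = \frac{224}{57}$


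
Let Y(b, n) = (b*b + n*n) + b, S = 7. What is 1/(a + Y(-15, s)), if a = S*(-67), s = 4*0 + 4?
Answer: -1/243 ≈ -0.0041152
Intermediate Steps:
s = 4 (s = 0 + 4 = 4)
a = -469 (a = 7*(-67) = -469)
Y(b, n) = b + b² + n² (Y(b, n) = (b² + n²) + b = b + b² + n²)
1/(a + Y(-15, s)) = 1/(-469 + (-15 + (-15)² + 4²)) = 1/(-469 + (-15 + 225 + 16)) = 1/(-469 + 226) = 1/(-243) = -1/243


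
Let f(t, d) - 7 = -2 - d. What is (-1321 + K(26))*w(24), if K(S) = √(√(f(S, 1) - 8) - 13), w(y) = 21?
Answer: -27741 + 21*√(-13 + 2*I) ≈ -27735.0 + 75.939*I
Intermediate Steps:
f(t, d) = 5 - d (f(t, d) = 7 + (-2 - d) = 5 - d)
K(S) = √(-13 + 2*I) (K(S) = √(√((5 - 1*1) - 8) - 13) = √(√((5 - 1) - 8) - 13) = √(√(4 - 8) - 13) = √(√(-4) - 13) = √(2*I - 13) = √(-13 + 2*I))
(-1321 + K(26))*w(24) = (-1321 + √(-13 + 2*I))*21 = -27741 + 21*√(-13 + 2*I)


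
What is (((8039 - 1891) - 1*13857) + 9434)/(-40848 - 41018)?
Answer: -1725/81866 ≈ -0.021071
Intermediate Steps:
(((8039 - 1891) - 1*13857) + 9434)/(-40848 - 41018) = ((6148 - 13857) + 9434)/(-81866) = (-7709 + 9434)*(-1/81866) = 1725*(-1/81866) = -1725/81866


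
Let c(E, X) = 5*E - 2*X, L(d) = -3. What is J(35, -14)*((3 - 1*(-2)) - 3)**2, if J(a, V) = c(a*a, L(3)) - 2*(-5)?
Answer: 24564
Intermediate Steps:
c(E, X) = -2*X + 5*E
J(a, V) = 16 + 5*a**2 (J(a, V) = (-2*(-3) + 5*(a*a)) - 2*(-5) = (6 + 5*a**2) + 10 = 16 + 5*a**2)
J(35, -14)*((3 - 1*(-2)) - 3)**2 = (16 + 5*35**2)*((3 - 1*(-2)) - 3)**2 = (16 + 5*1225)*((3 + 2) - 3)**2 = (16 + 6125)*(5 - 3)**2 = 6141*2**2 = 6141*4 = 24564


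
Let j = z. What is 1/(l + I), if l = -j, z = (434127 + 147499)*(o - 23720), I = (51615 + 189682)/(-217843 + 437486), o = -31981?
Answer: 219643/7115807179473415 ≈ 3.0867e-11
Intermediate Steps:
I = 241297/219643 ≈ 1.0986
z = -32397149826 (z = (434127 + 147499)*(-31981 - 23720) = 581626*(-55701) = -32397149826)
j = -32397149826
l = 32397149826 (l = -1*(-32397149826) = 32397149826)
1/(l + I) = 1/(32397149826 + 241297/219643) = 1/(7115807179473415/219643) = 219643/7115807179473415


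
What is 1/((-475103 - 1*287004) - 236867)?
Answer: -1/998974 ≈ -1.0010e-6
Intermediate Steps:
1/((-475103 - 1*287004) - 236867) = 1/((-475103 - 287004) - 236867) = 1/(-762107 - 236867) = 1/(-998974) = -1/998974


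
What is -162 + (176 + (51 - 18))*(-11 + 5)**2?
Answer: 7362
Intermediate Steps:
-162 + (176 + (51 - 18))*(-11 + 5)**2 = -162 + (176 + 33)*(-6)**2 = -162 + 209*36 = -162 + 7524 = 7362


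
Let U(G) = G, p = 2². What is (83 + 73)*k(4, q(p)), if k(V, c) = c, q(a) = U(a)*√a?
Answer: 1248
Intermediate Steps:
p = 4
q(a) = a^(3/2) (q(a) = a*√a = a^(3/2))
(83 + 73)*k(4, q(p)) = (83 + 73)*4^(3/2) = 156*8 = 1248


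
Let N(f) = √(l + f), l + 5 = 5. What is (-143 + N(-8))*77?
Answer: -11011 + 154*I*√2 ≈ -11011.0 + 217.79*I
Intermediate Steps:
l = 0 (l = -5 + 5 = 0)
N(f) = √f (N(f) = √(0 + f) = √f)
(-143 + N(-8))*77 = (-143 + √(-8))*77 = (-143 + 2*I*√2)*77 = -11011 + 154*I*√2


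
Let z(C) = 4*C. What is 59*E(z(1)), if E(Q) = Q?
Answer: 236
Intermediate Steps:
59*E(z(1)) = 59*(4*1) = 59*4 = 236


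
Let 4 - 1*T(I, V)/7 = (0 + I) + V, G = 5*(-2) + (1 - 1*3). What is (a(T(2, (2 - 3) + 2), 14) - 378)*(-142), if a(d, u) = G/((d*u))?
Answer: 2630976/49 ≈ 53693.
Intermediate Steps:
G = -12 (G = -10 + (1 - 3) = -10 - 2 = -12)
T(I, V) = 28 - 7*I - 7*V (T(I, V) = 28 - 7*((0 + I) + V) = 28 - 7*(I + V) = 28 + (-7*I - 7*V) = 28 - 7*I - 7*V)
a(d, u) = -12/(d*u) (a(d, u) = -12*1/(d*u) = -12/(d*u))
(a(T(2, (2 - 3) + 2), 14) - 378)*(-142) = (-12/(28 - 7*2 - 7*((2 - 3) + 2)*14) - 378)*(-142) = (-12*1/14/(28 - 14 - 7*(-1 + 2)) - 378)*(-142) = (-12*1/14/(28 - 14 - 7*1) - 378)*(-142) = (-12*1/14/(28 - 14 - 7) - 378)*(-142) = (-12*1/14/7 - 378)*(-142) = (-12*⅐*1/14 - 378)*(-142) = (-6/49 - 378)*(-142) = -18528/49*(-142) = 2630976/49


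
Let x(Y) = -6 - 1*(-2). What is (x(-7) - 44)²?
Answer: 2304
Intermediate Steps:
x(Y) = -4 (x(Y) = -6 + 2 = -4)
(x(-7) - 44)² = (-4 - 44)² = (-48)² = 2304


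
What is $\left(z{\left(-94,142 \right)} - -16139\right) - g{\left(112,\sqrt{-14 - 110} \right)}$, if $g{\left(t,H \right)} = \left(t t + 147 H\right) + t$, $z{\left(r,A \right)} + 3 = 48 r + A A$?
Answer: $19132 - 294 i \sqrt{31} \approx 19132.0 - 1636.9 i$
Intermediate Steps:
$z{\left(r,A \right)} = -3 + A^{2} + 48 r$ ($z{\left(r,A \right)} = -3 + \left(48 r + A A\right) = -3 + \left(48 r + A^{2}\right) = -3 + \left(A^{2} + 48 r\right) = -3 + A^{2} + 48 r$)
$g{\left(t,H \right)} = t + t^{2} + 147 H$ ($g{\left(t,H \right)} = \left(t^{2} + 147 H\right) + t = t + t^{2} + 147 H$)
$\left(z{\left(-94,142 \right)} - -16139\right) - g{\left(112,\sqrt{-14 - 110} \right)} = \left(\left(-3 + 142^{2} + 48 \left(-94\right)\right) - -16139\right) - \left(112 + 112^{2} + 147 \sqrt{-14 - 110}\right) = \left(\left(-3 + 20164 - 4512\right) + 16139\right) - \left(112 + 12544 + 147 \sqrt{-124}\right) = \left(15649 + 16139\right) - \left(112 + 12544 + 147 \cdot 2 i \sqrt{31}\right) = 31788 - \left(112 + 12544 + 294 i \sqrt{31}\right) = 31788 - \left(12656 + 294 i \sqrt{31}\right) = 19132 - 294 i \sqrt{31}$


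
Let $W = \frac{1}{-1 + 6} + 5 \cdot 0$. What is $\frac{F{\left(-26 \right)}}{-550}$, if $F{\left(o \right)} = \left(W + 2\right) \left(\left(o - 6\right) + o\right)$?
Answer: $\frac{29}{125} \approx 0.232$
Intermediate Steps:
$W = \frac{1}{5}$ ($W = \frac{1}{5} + 0 = \frac{1}{5} \approx 0.2$)
$F{\left(o \right)} = - \frac{66}{5} + \frac{22 o}{5}$ ($F{\left(o \right)} = \left(\frac{1}{5} + 2\right) \left(\left(o - 6\right) + o\right) = \frac{11 \left(\left(o - 6\right) + o\right)}{5} = \frac{11 \left(\left(-6 + o\right) + o\right)}{5} = \frac{11 \left(-6 + 2 o\right)}{5} = - \frac{66}{5} + \frac{22 o}{5}$)
$\frac{F{\left(-26 \right)}}{-550} = \frac{- \frac{66}{5} + \frac{22}{5} \left(-26\right)}{-550} = \left(- \frac{66}{5} - \frac{572}{5}\right) \left(- \frac{1}{550}\right) = \left(- \frac{638}{5}\right) \left(- \frac{1}{550}\right) = \frac{29}{125}$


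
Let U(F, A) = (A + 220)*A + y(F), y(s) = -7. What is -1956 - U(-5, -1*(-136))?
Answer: -50365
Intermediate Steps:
U(F, A) = -7 + A*(220 + A) (U(F, A) = (A + 220)*A - 7 = (220 + A)*A - 7 = A*(220 + A) - 7 = -7 + A*(220 + A))
-1956 - U(-5, -1*(-136)) = -1956 - (-7 + (-1*(-136))² + 220*(-1*(-136))) = -1956 - (-7 + 136² + 220*136) = -1956 - (-7 + 18496 + 29920) = -1956 - 1*48409 = -1956 - 48409 = -50365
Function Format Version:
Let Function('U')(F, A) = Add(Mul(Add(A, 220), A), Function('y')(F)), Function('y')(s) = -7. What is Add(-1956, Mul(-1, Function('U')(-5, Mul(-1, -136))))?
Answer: -50365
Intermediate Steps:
Function('U')(F, A) = Add(-7, Mul(A, Add(220, A))) (Function('U')(F, A) = Add(Mul(Add(A, 220), A), -7) = Add(Mul(Add(220, A), A), -7) = Add(Mul(A, Add(220, A)), -7) = Add(-7, Mul(A, Add(220, A))))
Add(-1956, Mul(-1, Function('U')(-5, Mul(-1, -136)))) = Add(-1956, Mul(-1, Add(-7, Pow(Mul(-1, -136), 2), Mul(220, Mul(-1, -136))))) = Add(-1956, Mul(-1, Add(-7, Pow(136, 2), Mul(220, 136)))) = Add(-1956, Mul(-1, Add(-7, 18496, 29920))) = Add(-1956, Mul(-1, 48409)) = Add(-1956, -48409) = -50365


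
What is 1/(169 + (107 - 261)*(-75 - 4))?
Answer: 1/12335 ≈ 8.1070e-5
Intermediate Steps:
1/(169 + (107 - 261)*(-75 - 4)) = 1/(169 - 154*(-79)) = 1/(169 + 12166) = 1/12335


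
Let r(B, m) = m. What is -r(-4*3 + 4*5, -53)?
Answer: 53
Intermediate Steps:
-r(-4*3 + 4*5, -53) = -1*(-53) = 53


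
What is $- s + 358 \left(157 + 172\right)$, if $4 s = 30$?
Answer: $\frac{235549}{2} \approx 1.1777 \cdot 10^{5}$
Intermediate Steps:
$s = \frac{15}{2}$ ($s = \frac{1}{4} \cdot 30 = \frac{15}{2} \approx 7.5$)
$- s + 358 \left(157 + 172\right) = \left(-1\right) \frac{15}{2} + 358 \left(157 + 172\right) = - \frac{15}{2} + 358 \cdot 329 = - \frac{15}{2} + 117782 = \frac{235549}{2}$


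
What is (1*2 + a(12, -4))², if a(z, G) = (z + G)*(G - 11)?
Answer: 13924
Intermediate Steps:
a(z, G) = (-11 + G)*(G + z) (a(z, G) = (G + z)*(-11 + G) = (-11 + G)*(G + z))
(1*2 + a(12, -4))² = (1*2 + ((-4)² - 11*(-4) - 11*12 - 4*12))² = (2 + (16 + 44 - 132 - 48))² = (2 - 120)² = (-118)² = 13924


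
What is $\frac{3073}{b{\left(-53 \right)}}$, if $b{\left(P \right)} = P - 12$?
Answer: $- \frac{3073}{65} \approx -47.277$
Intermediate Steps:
$b{\left(P \right)} = -12 + P$
$\frac{3073}{b{\left(-53 \right)}} = \frac{3073}{-12 - 53} = \frac{3073}{-65} = 3073 \left(- \frac{1}{65}\right) = - \frac{3073}{65}$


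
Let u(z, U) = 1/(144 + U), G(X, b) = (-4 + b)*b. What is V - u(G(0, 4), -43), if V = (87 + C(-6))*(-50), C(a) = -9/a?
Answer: -446926/101 ≈ -4425.0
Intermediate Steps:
G(X, b) = b*(-4 + b)
V = -4425 (V = (87 - 9/(-6))*(-50) = (87 - 9*(-1/6))*(-50) = (87 + 3/2)*(-50) = (177/2)*(-50) = -4425)
V - u(G(0, 4), -43) = -4425 - 1/(144 - 43) = -4425 - 1/101 = -446926/101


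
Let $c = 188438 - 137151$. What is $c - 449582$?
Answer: $-398295$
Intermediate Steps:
$c = 51287$
$c - 449582 = 51287 - 449582 = -398295$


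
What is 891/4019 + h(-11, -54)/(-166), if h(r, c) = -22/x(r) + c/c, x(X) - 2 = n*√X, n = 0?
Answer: 94048/333577 ≈ 0.28194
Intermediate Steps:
x(X) = 2 (x(X) = 2 + 0*√X = 2 + 0 = 2)
h(r, c) = -10 (h(r, c) = -22/2 + c/c = -22*½ + 1 = -11 + 1 = -10)
891/4019 + h(-11, -54)/(-166) = 891/4019 - 10/(-166) = 891*(1/4019) - 10*(-1/166) = 891/4019 + 5/83 = 94048/333577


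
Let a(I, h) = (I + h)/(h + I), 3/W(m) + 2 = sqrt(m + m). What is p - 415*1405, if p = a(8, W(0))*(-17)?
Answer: -583092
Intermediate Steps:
W(m) = 3/(-2 + sqrt(2)*sqrt(m)) (W(m) = 3/(-2 + sqrt(m + m)) = 3/(-2 + sqrt(2*m)) = 3/(-2 + sqrt(2)*sqrt(m)))
a(I, h) = 1 (a(I, h) = (I + h)/(I + h) = 1)
p = -17 (p = 1*(-17) = -17)
p - 415*1405 = -17 - 415*1405 = -17 - 583075 = -583092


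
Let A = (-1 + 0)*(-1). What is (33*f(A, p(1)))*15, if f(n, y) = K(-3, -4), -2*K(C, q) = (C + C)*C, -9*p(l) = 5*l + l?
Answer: -4455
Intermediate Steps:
A = 1 (A = -1*(-1) = 1)
p(l) = -2*l/3 (p(l) = -(5*l + l)/9 = -2*l/3)
K(C, q) = -C² (K(C, q) = -(C + C)*C/2 = -2*C*C/2 = -C²)
f(n, y) = -9 (f(n, y) = -1*(-3)² = -1*9 = -9)
(33*f(A, p(1)))*15 = (33*(-9))*15 = -297*15 = -4455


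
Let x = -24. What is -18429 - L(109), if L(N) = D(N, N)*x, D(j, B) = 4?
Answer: -18333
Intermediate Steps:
L(N) = -96 (L(N) = 4*(-24) = -96)
-18429 - L(109) = -18429 - 1*(-96) = -18429 + 96 = -18333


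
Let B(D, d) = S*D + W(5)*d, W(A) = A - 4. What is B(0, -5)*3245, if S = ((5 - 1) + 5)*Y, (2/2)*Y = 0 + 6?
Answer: -16225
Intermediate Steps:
W(A) = -4 + A
Y = 6 (Y = 0 + 6 = 6)
S = 54 (S = ((5 - 1) + 5)*6 = (4 + 5)*6 = 9*6 = 54)
B(D, d) = d + 54*D (B(D, d) = 54*D + (-4 + 5)*d = 54*D + 1*d = 54*D + d = d + 54*D)
B(0, -5)*3245 = (-5 + 54*0)*3245 = (-5 + 0)*3245 = -5*3245 = -16225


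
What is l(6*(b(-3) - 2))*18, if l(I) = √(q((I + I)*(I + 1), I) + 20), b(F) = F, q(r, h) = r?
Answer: 72*√110 ≈ 755.14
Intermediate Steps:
l(I) = √(20 + 2*I*(1 + I)) (l(I) = √((I + I)*(I + 1) + 20) = √((2*I)*(1 + I) + 20) = √(2*I*(1 + I) + 20) = √(20 + 2*I*(1 + I)))
l(6*(b(-3) - 2))*18 = (√2*√(10 + (6*(-3 - 2))*(1 + 6*(-3 - 2))))*18 = (√2*√(10 + (6*(-5))*(1 + 6*(-5))))*18 = (√2*√(10 - 30*(1 - 30)))*18 = (√2*√(10 - 30*(-29)))*18 = (√2*√(10 + 870))*18 = (√2*√880)*18 = (√2*(4*√55))*18 = (4*√110)*18 = 72*√110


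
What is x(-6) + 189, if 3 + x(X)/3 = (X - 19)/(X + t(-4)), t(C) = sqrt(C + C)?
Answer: 4185/22 + 75*I*sqrt(2)/22 ≈ 190.23 + 4.8212*I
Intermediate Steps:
t(C) = sqrt(2)*sqrt(C) (t(C) = sqrt(2*C) = sqrt(2)*sqrt(C))
x(X) = -9 + 3*(-19 + X)/(X + 2*I*sqrt(2)) (x(X) = -9 + 3*((X - 19)/(X + sqrt(2)*sqrt(-4))) = -9 + 3*((-19 + X)/(X + sqrt(2)*(2*I))) = -9 + 3*((-19 + X)/(X + 2*I*sqrt(2))) = -9 + 3*(-19 + X)/(X + 2*I*sqrt(2)))
x(-6) + 189 = 3*(-19 - 2*(-6) - 6*I*sqrt(2))/(-6 + 2*I*sqrt(2)) + 189 = 3*(-19 + 12 - 6*I*sqrt(2))/(-6 + 2*I*sqrt(2)) + 189 = 3*(-7 - 6*I*sqrt(2))/(-6 + 2*I*sqrt(2)) + 189 = 189 + 3*(-7 - 6*I*sqrt(2))/(-6 + 2*I*sqrt(2))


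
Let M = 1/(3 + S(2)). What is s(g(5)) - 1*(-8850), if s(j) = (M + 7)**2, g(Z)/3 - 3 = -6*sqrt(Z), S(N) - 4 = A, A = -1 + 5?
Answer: 1076934/121 ≈ 8900.3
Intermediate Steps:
A = 4
S(N) = 8 (S(N) = 4 + 4 = 8)
g(Z) = 9 - 18*sqrt(Z) (g(Z) = 9 + 3*(-6*sqrt(Z)) = 9 - 18*sqrt(Z))
M = 1/11 (M = 1/(3 + 8) = 1/11 ≈ 0.090909)
s(j) = 6084/121 (s(j) = (1/11 + 7)**2 = (78/11)**2 = 6084/121)
s(g(5)) - 1*(-8850) = 6084/121 - 1*(-8850) = 6084/121 + 8850 = 1076934/121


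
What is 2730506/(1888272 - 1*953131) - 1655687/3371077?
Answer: 7656445178095/3152432316857 ≈ 2.4287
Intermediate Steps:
2730506/(1888272 - 1*953131) - 1655687/3371077 = 2730506/(1888272 - 953131) - 1655687*1/3371077 = 2730506/935141 - 1655687/3371077 = 7656445178095/3152432316857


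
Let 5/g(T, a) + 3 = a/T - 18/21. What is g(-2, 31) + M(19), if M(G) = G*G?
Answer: 97761/271 ≈ 360.74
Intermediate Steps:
M(G) = G²
g(T, a) = 5/(-27/7 + a/T) (g(T, a) = 5/(-3 + (a/T - 18/21)) = 5/(-3 + (a/T - 18*1/21)) = 5/(-3 + (a/T - 6/7)) = 5/(-3 + (-6/7 + a/T)) = 5/(-27/7 + a/T))
g(-2, 31) + M(19) = 35*(-2)/(-27*(-2) + 7*31) + 19² = 35*(-2)/(54 + 217) + 361 = 35*(-2)/271 + 361 = 35*(-2)*(1/271) + 361 = -70/271 + 361 = 97761/271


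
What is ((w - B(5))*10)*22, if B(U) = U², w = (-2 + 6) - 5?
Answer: -5720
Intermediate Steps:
w = -1 (w = 4 - 5 = -1)
((w - B(5))*10)*22 = ((-1 - 1*5²)*10)*22 = ((-1 - 1*25)*10)*22 = ((-1 - 25)*10)*22 = -26*10*22 = -260*22 = -5720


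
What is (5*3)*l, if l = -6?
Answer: -90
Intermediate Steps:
(5*3)*l = (5*3)*(-6) = 15*(-6) = -90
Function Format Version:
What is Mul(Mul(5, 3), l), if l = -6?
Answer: -90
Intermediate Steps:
Mul(Mul(5, 3), l) = Mul(Mul(5, 3), -6) = Mul(15, -6) = -90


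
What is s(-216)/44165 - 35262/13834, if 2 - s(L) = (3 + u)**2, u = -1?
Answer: -778686949/305489305 ≈ -2.5490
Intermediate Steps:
s(L) = -2 (s(L) = 2 - (3 - 1)**2 = 2 - 1*2**2 = 2 - 1*4 = 2 - 4 = -2)
s(-216)/44165 - 35262/13834 = -2/44165 - 35262/13834 = -2*1/44165 - 35262*1/13834 = -2/44165 - 17631/6917 = -778686949/305489305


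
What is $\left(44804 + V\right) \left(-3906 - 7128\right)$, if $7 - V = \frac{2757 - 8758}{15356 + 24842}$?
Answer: $- \frac{9937874600343}{20099} \approx -4.9445 \cdot 10^{8}$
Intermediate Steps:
$V = \frac{287387}{40198}$ ($V = 7 - \frac{2757 - 8758}{15356 + 24842} = 7 - - \frac{6001}{40198} = 7 + \frac{6001}{40198} = \frac{287387}{40198} \approx 7.1493$)
$\left(44804 + V\right) \left(-3906 - 7128\right) = \left(44804 + \frac{287387}{40198}\right) \left(-3906 - 7128\right) = \frac{1801318579}{40198} \left(-11034\right) = - \frac{9937874600343}{20099}$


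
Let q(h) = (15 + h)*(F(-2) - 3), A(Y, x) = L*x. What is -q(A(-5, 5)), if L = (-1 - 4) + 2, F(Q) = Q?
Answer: 0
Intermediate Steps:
L = -3 (L = -5 + 2 = -3)
A(Y, x) = -3*x
q(h) = -75 - 5*h (q(h) = (15 + h)*(-2 - 3) = (15 + h)*(-5) = -75 - 5*h)
-q(A(-5, 5)) = -(-75 - (-15)*5) = -(-75 - 5*(-15)) = -(-75 + 75) = -1*0 = 0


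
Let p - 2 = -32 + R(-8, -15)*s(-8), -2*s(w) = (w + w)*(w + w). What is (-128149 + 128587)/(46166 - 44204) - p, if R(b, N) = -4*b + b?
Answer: 1014427/327 ≈ 3102.2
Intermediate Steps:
R(b, N) = -3*b
s(w) = -2*w**2 (s(w) = -(w + w)*(w + w)/2 = -2*w*2*w/2 = -2*w**2)
p = -3102 (p = 2 + (-32 + (-3*(-8))*(-2*(-8)**2)) = 2 + (-32 + 24*(-2*64)) = 2 + (-32 + 24*(-128)) = 2 + (-32 - 3072) = 2 - 3104 = -3102)
(-128149 + 128587)/(46166 - 44204) - p = (-128149 + 128587)/(46166 - 44204) - 1*(-3102) = 438/1962 + 3102 = 438*(1/1962) + 3102 = 73/327 + 3102 = 1014427/327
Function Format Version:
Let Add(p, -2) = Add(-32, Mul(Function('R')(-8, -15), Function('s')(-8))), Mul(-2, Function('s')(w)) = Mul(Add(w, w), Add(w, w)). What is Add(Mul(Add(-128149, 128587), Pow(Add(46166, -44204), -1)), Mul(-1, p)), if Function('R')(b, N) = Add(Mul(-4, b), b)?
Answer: Rational(1014427, 327) ≈ 3102.2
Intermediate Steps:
Function('R')(b, N) = Mul(-3, b)
Function('s')(w) = Mul(-2, Pow(w, 2)) (Function('s')(w) = Mul(Rational(-1, 2), Mul(Add(w, w), Add(w, w))) = Mul(Rational(-1, 2), Mul(Mul(2, w), Mul(2, w))) = Mul(Rational(-1, 2), Mul(4, Pow(w, 2))) = Mul(-2, Pow(w, 2)))
p = -3102 (p = Add(2, Add(-32, Mul(Mul(-3, -8), Mul(-2, Pow(-8, 2))))) = Add(2, Add(-32, Mul(24, Mul(-2, 64)))) = Add(2, Add(-32, Mul(24, -128))) = Add(2, Add(-32, -3072)) = Add(2, -3104) = -3102)
Add(Mul(Add(-128149, 128587), Pow(Add(46166, -44204), -1)), Mul(-1, p)) = Add(Mul(Add(-128149, 128587), Pow(Add(46166, -44204), -1)), Mul(-1, -3102)) = Add(Mul(438, Pow(1962, -1)), 3102) = Add(Mul(438, Rational(1, 1962)), 3102) = Add(Rational(73, 327), 3102) = Rational(1014427, 327)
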